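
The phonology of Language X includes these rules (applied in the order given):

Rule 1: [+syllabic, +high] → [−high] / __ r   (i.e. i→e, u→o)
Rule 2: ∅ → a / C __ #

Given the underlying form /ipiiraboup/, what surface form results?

Rule 1 (pre-rhotic lowering): /i/ is a high vowel immediately before /r/, so it lowers to [e]. /ipiiraboup/ → ipieraboup.
Rule 2 (final a-epenthesis): the form ends in the consonant /p/, so [a] is inserted word-finally. /ipieraboup/ → ipieraboupa.

ipieraboupa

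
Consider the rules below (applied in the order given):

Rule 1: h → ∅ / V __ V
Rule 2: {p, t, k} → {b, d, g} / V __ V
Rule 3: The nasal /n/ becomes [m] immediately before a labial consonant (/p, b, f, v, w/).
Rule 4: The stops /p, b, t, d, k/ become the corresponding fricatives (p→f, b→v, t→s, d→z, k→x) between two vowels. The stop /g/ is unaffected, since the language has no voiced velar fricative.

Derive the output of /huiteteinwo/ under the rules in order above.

huizezeimwo

Rule 1 (intervocalic h-deletion): no segment meets the environment; /huiteteinwo/ is unchanged.
Rule 2 (intervocalic voicing): /t/ is a voiceless stop between vowels /i/ and /e/, so it voices to [d]. /t/ is a voiceless stop between vowels /e/ and /e/, so it voices to [d]. /huiteteinwo/ → huidedeinwo.
Rule 3 (nasal place assimilation): /n/ precedes the labial consonant /w/, so it assimilates in place to [m]. /huidedeinwo/ → huidedeimwo.
Rule 4 (intervocalic spirantization): /d/ is a stop between vowels /i/ and /e/, so it spirantizes to the fricative [z]. /d/ is a stop between vowels /e/ and /e/, so it spirantizes to the fricative [z]. /huidedeimwo/ → huizezeimwo.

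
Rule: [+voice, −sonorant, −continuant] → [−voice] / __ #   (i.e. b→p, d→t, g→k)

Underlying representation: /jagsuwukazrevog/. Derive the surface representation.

/g/ is a voiced stop in word-final position, so it devoices to [k].
Surface form: [jagsuwukazrevok].

jagsuwukazrevok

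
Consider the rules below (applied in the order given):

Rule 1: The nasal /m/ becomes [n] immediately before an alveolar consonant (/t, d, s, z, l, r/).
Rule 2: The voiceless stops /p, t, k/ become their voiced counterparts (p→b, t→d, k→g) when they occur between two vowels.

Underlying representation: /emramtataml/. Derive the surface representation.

enrantadanl

Rule 1 (nasal place assimilation): /m/ precedes the alveolar consonant /r/, so it assimilates in place to [n]. /m/ precedes the alveolar consonant /t/, so it assimilates in place to [n]. /m/ precedes the alveolar consonant /l/, so it assimilates in place to [n]. /emramtataml/ → enrantatanl.
Rule 2 (intervocalic voicing): /t/ is a voiceless stop between vowels /a/ and /a/, so it voices to [d]. /enrantatanl/ → enrantadanl.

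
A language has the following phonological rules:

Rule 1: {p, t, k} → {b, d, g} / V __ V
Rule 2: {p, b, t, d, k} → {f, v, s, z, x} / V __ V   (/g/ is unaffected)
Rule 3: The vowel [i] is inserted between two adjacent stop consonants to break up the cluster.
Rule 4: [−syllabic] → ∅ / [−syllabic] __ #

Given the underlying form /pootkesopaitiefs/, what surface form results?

Rule 1 (intervocalic voicing): /p/ is a voiceless stop between vowels /o/ and /a/, so it voices to [b]. /t/ is a voiceless stop between vowels /i/ and /i/, so it voices to [d]. /pootkesopaitiefs/ → pootkesobaidiefs.
Rule 2 (intervocalic spirantization): /b/ is a stop between vowels /o/ and /a/, so it spirantizes to the fricative [v]. /d/ is a stop between vowels /i/ and /i/, so it spirantizes to the fricative [z]. /pootkesobaidiefs/ → pootkesovaiziefs.
Rule 3 (stop-cluster i-epenthesis): /t/ and /k/ form a stop–stop cluster, so [i] is inserted between them. /pootkesovaiziefs/ → pootikesovaiziefs.
Rule 4 (final cluster simplification): /s/ is the second consonant of a word-final cluster /fs/, so it deletes. /pootikesovaiziefs/ → pootikesovaizief.

pootikesovaizief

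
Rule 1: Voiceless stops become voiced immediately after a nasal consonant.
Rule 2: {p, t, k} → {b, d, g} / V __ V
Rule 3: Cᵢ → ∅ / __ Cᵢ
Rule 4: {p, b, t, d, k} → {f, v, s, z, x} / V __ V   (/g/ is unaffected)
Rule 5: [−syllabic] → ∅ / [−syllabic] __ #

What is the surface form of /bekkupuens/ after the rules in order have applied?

Rule 1 (post-nasal voicing): no segment meets the environment; /bekkupuens/ is unchanged.
Rule 2 (intervocalic voicing): /p/ is a voiceless stop between vowels /u/ and /u/, so it voices to [b]. /bekkupuens/ → bekkubuens.
Rule 3 (degemination): /kk/ is a geminate; the first /k/ deletes. /bekkubuens/ → bekubuens.
Rule 4 (intervocalic spirantization): /k/ is a stop between vowels /e/ and /u/, so it spirantizes to the fricative [x]. /b/ is a stop between vowels /u/ and /u/, so it spirantizes to the fricative [v]. /bekubuens/ → bexuvuens.
Rule 5 (final cluster simplification): /s/ is the second consonant of a word-final cluster /ns/, so it deletes. /bexuvuens/ → bexuvuen.

bexuvuen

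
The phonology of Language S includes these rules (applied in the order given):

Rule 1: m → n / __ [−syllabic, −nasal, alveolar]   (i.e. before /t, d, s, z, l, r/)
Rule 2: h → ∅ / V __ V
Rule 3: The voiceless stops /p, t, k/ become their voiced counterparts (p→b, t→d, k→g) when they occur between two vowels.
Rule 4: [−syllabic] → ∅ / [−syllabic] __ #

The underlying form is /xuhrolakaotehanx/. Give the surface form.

Rule 1 (nasal place assimilation): no segment meets the environment; /xuhrolakaotehanx/ is unchanged.
Rule 2 (intervocalic h-deletion): /h/ occurs between vowels /e/ and /a/, so it deletes. /xuhrolakaotehanx/ → xuhrolakaoteanx.
Rule 3 (intervocalic voicing): /k/ is a voiceless stop between vowels /a/ and /a/, so it voices to [g]. /t/ is a voiceless stop between vowels /o/ and /e/, so it voices to [d]. /xuhrolakaoteanx/ → xuhrolagaodeanx.
Rule 4 (final cluster simplification): /x/ is the second consonant of a word-final cluster /nx/, so it deletes. /xuhrolagaodeanx/ → xuhrolagaodean.

xuhrolagaodean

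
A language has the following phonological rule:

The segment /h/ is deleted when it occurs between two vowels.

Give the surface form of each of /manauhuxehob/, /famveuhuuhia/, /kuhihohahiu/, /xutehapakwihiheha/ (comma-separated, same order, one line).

manauuxeob, famveuuuia, kuioaiu, xuteapakwiiea

/manauhuxehob/: /h/ occurs between vowels /u/ and /u/, so it deletes. /h/ occurs between vowels /e/ and /o/, so it deletes. → [manauuxeob].
/famveuhuuhia/: /h/ occurs between vowels /u/ and /u/, so it deletes. /h/ occurs between vowels /u/ and /i/, so it deletes. → [famveuuuia].
/kuhihohahiu/: /h/ occurs between vowels /u/ and /i/, so it deletes. /h/ occurs between vowels /i/ and /o/, so it deletes. /h/ occurs between vowels /o/ and /a/, so it deletes. /h/ occurs between vowels /a/ and /i/, so it deletes. → [kuioaiu].
/xutehapakwihiheha/: /h/ occurs between vowels /e/ and /a/, so it deletes. /h/ occurs between vowels /i/ and /i/, so it deletes. /h/ occurs between vowels /i/ and /e/, so it deletes. /h/ occurs between vowels /e/ and /a/, so it deletes. → [xuteapakwiiea].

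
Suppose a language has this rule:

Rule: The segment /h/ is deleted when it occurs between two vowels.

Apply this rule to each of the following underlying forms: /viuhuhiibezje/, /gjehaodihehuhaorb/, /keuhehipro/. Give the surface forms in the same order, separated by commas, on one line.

/viuhuhiibezje/: /h/ occurs between vowels /u/ and /u/, so it deletes. /h/ occurs between vowels /u/ and /i/, so it deletes. → [viuuiibezje].
/gjehaodihehuhaorb/: /h/ occurs between vowels /e/ and /a/, so it deletes. /h/ occurs between vowels /i/ and /e/, so it deletes. /h/ occurs between vowels /e/ and /u/, so it deletes. /h/ occurs between vowels /u/ and /a/, so it deletes. → [gjeaodieuaorb].
/keuhehipro/: /h/ occurs between vowels /u/ and /e/, so it deletes. /h/ occurs between vowels /e/ and /i/, so it deletes. → [keueipro].

viuuiibezje, gjeaodieuaorb, keueipro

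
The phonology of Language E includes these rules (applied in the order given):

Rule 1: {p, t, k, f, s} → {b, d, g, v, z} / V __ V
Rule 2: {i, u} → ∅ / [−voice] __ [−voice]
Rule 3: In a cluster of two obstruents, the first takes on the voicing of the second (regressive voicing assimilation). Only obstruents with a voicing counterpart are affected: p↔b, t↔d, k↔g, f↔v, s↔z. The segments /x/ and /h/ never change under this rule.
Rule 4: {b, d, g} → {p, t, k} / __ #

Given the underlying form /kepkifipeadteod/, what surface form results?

Rule 1 (intervocalic voicing): /f/ is a voiceless obstruent between vowels /i/ and /i/, so it voices to [v]. /p/ is a voiceless obstruent between vowels /i/ and /e/, so it voices to [b]. /kepkifipeadteod/ → kepkivibeadteod.
Rule 2 (high vowel syncope): no segment meets the environment; /kepkivibeadteod/ is unchanged.
Rule 3 (regressive voicing assimilation): /d/ precedes the voiceless obstruent /t/, so it devoices to [t] by assimilation. /kepkivibeadteod/ → kepkivibeatteod.
Rule 4 (final devoicing): /d/ is a voiced stop in word-final position, so it devoices to [t]. /kepkivibeatteod/ → kepkivibeatteot.

kepkivibeatteot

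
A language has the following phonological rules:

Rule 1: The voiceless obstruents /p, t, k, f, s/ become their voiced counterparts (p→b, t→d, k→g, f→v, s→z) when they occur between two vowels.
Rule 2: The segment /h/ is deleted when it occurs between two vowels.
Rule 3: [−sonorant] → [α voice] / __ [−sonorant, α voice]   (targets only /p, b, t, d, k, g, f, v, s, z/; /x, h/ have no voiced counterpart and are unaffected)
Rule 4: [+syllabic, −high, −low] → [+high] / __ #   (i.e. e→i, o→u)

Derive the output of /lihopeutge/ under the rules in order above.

liobeudgi

Rule 1 (intervocalic voicing): /p/ is a voiceless obstruent between vowels /o/ and /e/, so it voices to [b]. /lihopeutge/ → lihobeutge.
Rule 2 (intervocalic h-deletion): /h/ occurs between vowels /i/ and /o/, so it deletes. /lihobeutge/ → liobeutge.
Rule 3 (regressive voicing assimilation): /t/ precedes the voiced obstruent /g/, so it voices to [d] by assimilation. /liobeutge/ → liobeudge.
Rule 4 (final vowel raising): /e/ is a mid vowel in word-final position, so it raises to [i]. /liobeudge/ → liobeudgi.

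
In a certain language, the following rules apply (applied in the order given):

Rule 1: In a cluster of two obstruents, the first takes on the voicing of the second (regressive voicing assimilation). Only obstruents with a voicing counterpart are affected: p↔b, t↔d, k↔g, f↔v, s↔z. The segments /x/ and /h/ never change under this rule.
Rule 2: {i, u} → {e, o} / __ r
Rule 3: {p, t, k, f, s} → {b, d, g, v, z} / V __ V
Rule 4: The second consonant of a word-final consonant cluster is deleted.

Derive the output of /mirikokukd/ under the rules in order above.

merigogug

Rule 1 (regressive voicing assimilation): /k/ precedes the voiced obstruent /d/, so it voices to [g] by assimilation. /mirikokukd/ → mirikokugd.
Rule 2 (pre-rhotic lowering): /i/ is a high vowel immediately before /r/, so it lowers to [e]. /mirikokugd/ → merikokugd.
Rule 3 (intervocalic voicing): /k/ is a voiceless obstruent between vowels /i/ and /o/, so it voices to [g]. /k/ is a voiceless obstruent between vowels /o/ and /u/, so it voices to [g]. /merikokugd/ → merigogugd.
Rule 4 (final cluster simplification): /d/ is the second consonant of a word-final cluster /gd/, so it deletes. /merigogugd/ → merigogug.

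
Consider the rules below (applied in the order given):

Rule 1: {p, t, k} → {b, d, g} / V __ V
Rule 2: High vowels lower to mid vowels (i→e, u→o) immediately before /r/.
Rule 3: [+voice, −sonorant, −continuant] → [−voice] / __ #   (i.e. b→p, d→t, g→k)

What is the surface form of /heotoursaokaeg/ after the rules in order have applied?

heodoorsaogaek

Rule 1 (intervocalic voicing): /t/ is a voiceless stop between vowels /o/ and /o/, so it voices to [d]. /k/ is a voiceless stop between vowels /o/ and /a/, so it voices to [g]. /heotoursaokaeg/ → heodoursaogaeg.
Rule 2 (pre-rhotic lowering): /u/ is a high vowel immediately before /r/, so it lowers to [o]. /heodoursaogaeg/ → heodoorsaogaeg.
Rule 3 (final devoicing): /g/ is a voiced stop in word-final position, so it devoices to [k]. /heodoorsaogaeg/ → heodoorsaogaek.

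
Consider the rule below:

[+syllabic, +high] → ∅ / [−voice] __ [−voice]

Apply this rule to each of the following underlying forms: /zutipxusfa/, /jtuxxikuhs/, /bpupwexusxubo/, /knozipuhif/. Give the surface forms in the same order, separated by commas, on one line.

zutpxsfa, jtxxkhs, bppwexsxubo, knoziphf

/zutipxusfa/: /i/ is a high vowel flanked by voiceless consonants /t/ and /p/, so it deletes. /u/ is a high vowel flanked by voiceless consonants /x/ and /s/, so it deletes. → [zutpxsfa].
/jtuxxikuhs/: /u/ is a high vowel flanked by voiceless consonants /t/ and /x/, so it deletes. /i/ is a high vowel flanked by voiceless consonants /x/ and /k/, so it deletes. /u/ is a high vowel flanked by voiceless consonants /k/ and /h/, so it deletes. → [jtxxkhs].
/bpupwexusxubo/: /u/ is a high vowel flanked by voiceless consonants /p/ and /p/, so it deletes. /u/ is a high vowel flanked by voiceless consonants /x/ and /s/, so it deletes. → [bppwexsxubo].
/knozipuhif/: /u/ is a high vowel flanked by voiceless consonants /p/ and /h/, so it deletes. /i/ is a high vowel flanked by voiceless consonants /h/ and /f/, so it deletes. → [knoziphf].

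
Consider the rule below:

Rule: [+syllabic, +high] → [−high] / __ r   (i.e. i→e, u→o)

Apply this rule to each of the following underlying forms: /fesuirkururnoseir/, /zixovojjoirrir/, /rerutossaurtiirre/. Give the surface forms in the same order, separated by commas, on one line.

/fesuirkururnoseir/: /i/ is a high vowel immediately before /r/, so it lowers to [e]. /u/ is a high vowel immediately before /r/, so it lowers to [o]. /u/ is a high vowel immediately before /r/, so it lowers to [o]. /i/ is a high vowel immediately before /r/, so it lowers to [e]. → [fesuerkorornoseer].
/zixovojjoirrir/: /i/ is a high vowel immediately before /r/, so it lowers to [e]. /i/ is a high vowel immediately before /r/, so it lowers to [e]. → [zixovojjoerrer].
/rerutossaurtiirre/: /u/ is a high vowel immediately before /r/, so it lowers to [o]. /i/ is a high vowel immediately before /r/, so it lowers to [e]. → [rerutossaortierre].

fesuerkorornoseer, zixovojjoerrer, rerutossaortierre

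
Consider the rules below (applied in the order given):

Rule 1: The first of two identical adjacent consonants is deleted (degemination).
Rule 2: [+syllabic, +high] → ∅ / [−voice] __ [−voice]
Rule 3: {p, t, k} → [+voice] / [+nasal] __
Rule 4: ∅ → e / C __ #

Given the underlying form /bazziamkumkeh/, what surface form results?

baziamgumgehe

Rule 1 (degemination): /zz/ is a geminate; the first /z/ deletes. /bazziamkumkeh/ → baziamkumkeh.
Rule 2 (high vowel syncope): no segment meets the environment; /baziamkumkeh/ is unchanged.
Rule 3 (post-nasal voicing): /k/ is a voiceless stop immediately after the nasal /m/, so it voices to [g]. /k/ is a voiceless stop immediately after the nasal /m/, so it voices to [g]. /baziamkumkeh/ → baziamgumgeh.
Rule 4 (final e-epenthesis): the form ends in the consonant /h/, so [e] is inserted word-finally. /baziamgumgeh/ → baziamgumgehe.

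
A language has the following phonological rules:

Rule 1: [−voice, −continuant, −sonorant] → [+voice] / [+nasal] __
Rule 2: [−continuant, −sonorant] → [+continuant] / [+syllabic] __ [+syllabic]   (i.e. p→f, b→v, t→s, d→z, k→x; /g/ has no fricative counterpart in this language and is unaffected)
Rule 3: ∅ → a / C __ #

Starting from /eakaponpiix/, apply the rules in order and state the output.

eaxafonbiixa

Rule 1 (post-nasal voicing): /p/ is a voiceless stop immediately after the nasal /n/, so it voices to [b]. /eakaponpiix/ → eakaponbiix.
Rule 2 (intervocalic spirantization): /k/ is a stop between vowels /a/ and /a/, so it spirantizes to the fricative [x]. /p/ is a stop between vowels /a/ and /o/, so it spirantizes to the fricative [f]. /eakaponbiix/ → eaxafonbiix.
Rule 3 (final a-epenthesis): the form ends in the consonant /x/, so [a] is inserted word-finally. /eaxafonbiix/ → eaxafonbiixa.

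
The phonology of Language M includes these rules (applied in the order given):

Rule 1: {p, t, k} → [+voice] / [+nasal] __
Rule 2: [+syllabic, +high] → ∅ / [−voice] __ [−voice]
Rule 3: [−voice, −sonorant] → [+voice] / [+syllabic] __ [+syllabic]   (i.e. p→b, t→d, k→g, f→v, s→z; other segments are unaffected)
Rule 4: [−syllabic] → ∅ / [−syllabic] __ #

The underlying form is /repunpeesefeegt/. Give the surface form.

rebunbeezeveeg

Rule 1 (post-nasal voicing): /p/ is a voiceless stop immediately after the nasal /n/, so it voices to [b]. /repunpeesefeegt/ → repunbeesefeegt.
Rule 2 (high vowel syncope): no segment meets the environment; /repunbeesefeegt/ is unchanged.
Rule 3 (intervocalic voicing): /p/ is a voiceless obstruent between vowels /e/ and /u/, so it voices to [b]. /s/ is a voiceless obstruent between vowels /e/ and /e/, so it voices to [z]. /f/ is a voiceless obstruent between vowels /e/ and /e/, so it voices to [v]. /repunbeesefeegt/ → rebunbeezeveegt.
Rule 4 (final cluster simplification): /t/ is the second consonant of a word-final cluster /gt/, so it deletes. /rebunbeezeveegt/ → rebunbeezeveeg.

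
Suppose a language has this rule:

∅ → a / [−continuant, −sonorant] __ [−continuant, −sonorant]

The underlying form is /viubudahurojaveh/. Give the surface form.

viubudahurojaveh

No segment of /viubudahurojaveh/ meets the structural description of the rule, so the form surfaces unchanged.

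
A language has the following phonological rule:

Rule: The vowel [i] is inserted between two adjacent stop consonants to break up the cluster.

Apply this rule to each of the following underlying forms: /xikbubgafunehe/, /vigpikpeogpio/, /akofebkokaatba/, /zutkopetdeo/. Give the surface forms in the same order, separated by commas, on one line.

xikibubigafunehe, vigipikipeogipio, akofebikokaatiba, zutikopetideo

/xikbubgafunehe/: /k/ and /b/ form a stop–stop cluster, so [i] is inserted between them. /b/ and /g/ form a stop–stop cluster, so [i] is inserted between them. → [xikibubigafunehe].
/vigpikpeogpio/: /g/ and /p/ form a stop–stop cluster, so [i] is inserted between them. /k/ and /p/ form a stop–stop cluster, so [i] is inserted between them. /g/ and /p/ form a stop–stop cluster, so [i] is inserted between them. → [vigipikipeogipio].
/akofebkokaatba/: /b/ and /k/ form a stop–stop cluster, so [i] is inserted between them. /t/ and /b/ form a stop–stop cluster, so [i] is inserted between them. → [akofebikokaatiba].
/zutkopetdeo/: /t/ and /k/ form a stop–stop cluster, so [i] is inserted between them. /t/ and /d/ form a stop–stop cluster, so [i] is inserted between them. → [zutikopetideo].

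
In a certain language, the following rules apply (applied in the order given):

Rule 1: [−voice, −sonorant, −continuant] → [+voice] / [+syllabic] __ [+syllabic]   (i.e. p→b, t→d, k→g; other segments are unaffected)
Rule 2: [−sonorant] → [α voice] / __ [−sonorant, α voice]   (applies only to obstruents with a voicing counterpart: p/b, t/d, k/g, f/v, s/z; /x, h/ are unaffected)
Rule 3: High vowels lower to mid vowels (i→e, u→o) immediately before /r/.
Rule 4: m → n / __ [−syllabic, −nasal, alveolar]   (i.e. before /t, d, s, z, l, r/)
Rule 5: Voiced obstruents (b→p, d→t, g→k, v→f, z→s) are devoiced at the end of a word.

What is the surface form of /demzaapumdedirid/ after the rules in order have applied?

denzaabundederit

Rule 1 (intervocalic voicing): /p/ is a voiceless stop between vowels /a/ and /u/, so it voices to [b]. /demzaapumdedirid/ → demzaabumdedirid.
Rule 2 (regressive voicing assimilation): no segment meets the environment; /demzaabumdedirid/ is unchanged.
Rule 3 (pre-rhotic lowering): /i/ is a high vowel immediately before /r/, so it lowers to [e]. /demzaabumdedirid/ → demzaabumdederid.
Rule 4 (nasal place assimilation): /m/ precedes the alveolar consonant /z/, so it assimilates in place to [n]. /m/ precedes the alveolar consonant /d/, so it assimilates in place to [n]. /demzaabumdederid/ → denzaabundederid.
Rule 5 (final devoicing): /d/ is a voiced obstruent in word-final position, so it devoices to [t]. /denzaabundederid/ → denzaabundederit.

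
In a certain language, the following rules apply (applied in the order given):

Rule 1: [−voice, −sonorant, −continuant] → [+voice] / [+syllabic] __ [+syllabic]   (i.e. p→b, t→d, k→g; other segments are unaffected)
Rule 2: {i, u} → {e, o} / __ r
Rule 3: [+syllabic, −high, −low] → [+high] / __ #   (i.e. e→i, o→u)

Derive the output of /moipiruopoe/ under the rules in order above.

Rule 1 (intervocalic voicing): /p/ is a voiceless stop between vowels /i/ and /i/, so it voices to [b]. /p/ is a voiceless stop between vowels /o/ and /o/, so it voices to [b]. /moipiruopoe/ → moibiruoboe.
Rule 2 (pre-rhotic lowering): /i/ is a high vowel immediately before /r/, so it lowers to [e]. /moibiruoboe/ → moiberuoboe.
Rule 3 (final vowel raising): /e/ is a mid vowel in word-final position, so it raises to [i]. /moiberuoboe/ → moiberuoboi.

moiberuoboi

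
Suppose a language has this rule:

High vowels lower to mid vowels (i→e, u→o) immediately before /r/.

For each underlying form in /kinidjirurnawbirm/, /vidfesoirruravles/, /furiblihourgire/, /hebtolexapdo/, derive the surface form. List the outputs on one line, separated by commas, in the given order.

/kinidjirurnawbirm/: /i/ is a high vowel immediately before /r/, so it lowers to [e]. /u/ is a high vowel immediately before /r/, so it lowers to [o]. /i/ is a high vowel immediately before /r/, so it lowers to [e]. → [kinidjerornawberm].
/vidfesoirruravles/: /i/ is a high vowel immediately before /r/, so it lowers to [e]. /u/ is a high vowel immediately before /r/, so it lowers to [o]. → [vidfesoerroravles].
/furiblihourgire/: /u/ is a high vowel immediately before /r/, so it lowers to [o]. /u/ is a high vowel immediately before /r/, so it lowers to [o]. /i/ is a high vowel immediately before /r/, so it lowers to [e]. → [foriblihoorgere].
/hebtolexapdo/: the rule's environment is not met; surfaces unchanged as [hebtolexapdo].

kinidjerornawberm, vidfesoerroravles, foriblihoorgere, hebtolexapdo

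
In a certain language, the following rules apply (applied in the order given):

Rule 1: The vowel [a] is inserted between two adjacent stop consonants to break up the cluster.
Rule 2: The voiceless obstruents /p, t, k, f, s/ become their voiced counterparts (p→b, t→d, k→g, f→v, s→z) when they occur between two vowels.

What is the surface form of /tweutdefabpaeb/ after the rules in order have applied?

Rule 1 (stop-cluster a-epenthesis): /t/ and /d/ form a stop–stop cluster, so [a] is inserted between them. /b/ and /p/ form a stop–stop cluster, so [a] is inserted between them. /tweutdefabpaeb/ → tweutadefabapaeb.
Rule 2 (intervocalic voicing): /t/ is a voiceless obstruent between vowels /u/ and /a/, so it voices to [d]. /f/ is a voiceless obstruent between vowels /e/ and /a/, so it voices to [v]. /p/ is a voiceless obstruent between vowels /a/ and /a/, so it voices to [b]. /tweutadefabapaeb/ → tweudadevababaeb.

tweudadevababaeb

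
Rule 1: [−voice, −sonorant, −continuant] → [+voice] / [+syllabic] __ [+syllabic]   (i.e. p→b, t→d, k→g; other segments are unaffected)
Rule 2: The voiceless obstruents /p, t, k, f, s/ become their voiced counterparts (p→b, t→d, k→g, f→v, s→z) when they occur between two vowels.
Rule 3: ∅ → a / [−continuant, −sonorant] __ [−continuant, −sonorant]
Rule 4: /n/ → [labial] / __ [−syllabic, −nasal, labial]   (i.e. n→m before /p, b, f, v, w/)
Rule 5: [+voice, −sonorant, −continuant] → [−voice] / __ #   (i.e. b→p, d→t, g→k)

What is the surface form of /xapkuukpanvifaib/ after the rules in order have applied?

Rule 1 (intervocalic voicing): no segment meets the environment; /xapkuukpanvifaib/ is unchanged.
Rule 2 (intervocalic voicing): /f/ is a voiceless obstruent between vowels /i/ and /a/, so it voices to [v]. /xapkuukpanvifaib/ → xapkuukpanvivaib.
Rule 3 (stop-cluster a-epenthesis): /p/ and /k/ form a stop–stop cluster, so [a] is inserted between them. /k/ and /p/ form a stop–stop cluster, so [a] is inserted between them. /xapkuukpanvivaib/ → xapakuukapanvivaib.
Rule 4 (nasal place assimilation): /n/ precedes the labial consonant /v/, so it assimilates in place to [m]. /xapakuukapanvivaib/ → xapakuukapamvivaib.
Rule 5 (final devoicing): /b/ is a voiced stop in word-final position, so it devoices to [p]. /xapakuukapamvivaib/ → xapakuukapamvivaip.

xapakuukapamvivaip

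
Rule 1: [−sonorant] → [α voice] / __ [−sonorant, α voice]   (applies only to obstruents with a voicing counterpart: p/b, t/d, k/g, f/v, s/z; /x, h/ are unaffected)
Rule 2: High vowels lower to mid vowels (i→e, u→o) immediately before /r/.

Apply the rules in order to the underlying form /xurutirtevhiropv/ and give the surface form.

Rule 1 (regressive voicing assimilation): /v/ precedes the voiceless obstruent /h/, so it devoices to [f] by assimilation. /p/ precedes the voiced obstruent /v/, so it voices to [b] by assimilation. /xurutirtevhiropv/ → xurutirtefhirobv.
Rule 2 (pre-rhotic lowering): /u/ is a high vowel immediately before /r/, so it lowers to [o]. /i/ is a high vowel immediately before /r/, so it lowers to [e]. /i/ is a high vowel immediately before /r/, so it lowers to [e]. /xurutirtefhirobv/ → xorutertefherobv.

xorutertefherobv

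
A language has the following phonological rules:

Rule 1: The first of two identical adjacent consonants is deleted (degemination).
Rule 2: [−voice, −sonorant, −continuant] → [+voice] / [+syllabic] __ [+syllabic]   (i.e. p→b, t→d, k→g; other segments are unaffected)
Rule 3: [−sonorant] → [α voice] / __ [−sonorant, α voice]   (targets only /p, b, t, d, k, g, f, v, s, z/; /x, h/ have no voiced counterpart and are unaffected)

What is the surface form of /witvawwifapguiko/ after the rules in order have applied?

Rule 1 (degemination): /ww/ is a geminate; the first /w/ deletes. /witvawwifapguiko/ → witvawifapguiko.
Rule 2 (intervocalic voicing): /k/ is a voiceless stop between vowels /i/ and /o/, so it voices to [g]. /witvawifapguiko/ → witvawifapguigo.
Rule 3 (regressive voicing assimilation): /t/ precedes the voiced obstruent /v/, so it voices to [d] by assimilation. /p/ precedes the voiced obstruent /g/, so it voices to [b] by assimilation. /witvawifapguigo/ → widvawifabguigo.

widvawifabguigo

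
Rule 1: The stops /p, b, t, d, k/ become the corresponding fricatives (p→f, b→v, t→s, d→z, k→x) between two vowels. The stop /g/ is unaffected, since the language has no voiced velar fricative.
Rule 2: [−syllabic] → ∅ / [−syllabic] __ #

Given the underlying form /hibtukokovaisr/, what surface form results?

hibtuxoxovais

Rule 1 (intervocalic spirantization): /k/ is a stop between vowels /u/ and /o/, so it spirantizes to the fricative [x]. /k/ is a stop between vowels /o/ and /o/, so it spirantizes to the fricative [x]. /hibtukokovaisr/ → hibtuxoxovaisr.
Rule 2 (final cluster simplification): /r/ is the second consonant of a word-final cluster /sr/, so it deletes. /hibtuxoxovaisr/ → hibtuxoxovais.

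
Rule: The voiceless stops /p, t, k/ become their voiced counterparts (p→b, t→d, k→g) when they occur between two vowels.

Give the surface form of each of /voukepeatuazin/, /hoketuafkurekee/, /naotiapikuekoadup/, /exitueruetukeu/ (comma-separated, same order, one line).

vougebeaduazin, hogeduafkuregee, naodiabiguegoadup, exidueruedugeu

/voukepeatuazin/: /k/ is a voiceless stop between vowels /u/ and /e/, so it voices to [g]. /p/ is a voiceless stop between vowels /e/ and /e/, so it voices to [b]. /t/ is a voiceless stop between vowels /a/ and /u/, so it voices to [d]. → [vougebeaduazin].
/hoketuafkurekee/: /k/ is a voiceless stop between vowels /o/ and /e/, so it voices to [g]. /t/ is a voiceless stop between vowels /e/ and /u/, so it voices to [d]. /k/ is a voiceless stop between vowels /e/ and /e/, so it voices to [g]. → [hogeduafkuregee].
/naotiapikuekoadup/: /t/ is a voiceless stop between vowels /o/ and /i/, so it voices to [d]. /p/ is a voiceless stop between vowels /a/ and /i/, so it voices to [b]. /k/ is a voiceless stop between vowels /i/ and /u/, so it voices to [g]. /k/ is a voiceless stop between vowels /e/ and /o/, so it voices to [g]. → [naodiabiguegoadup].
/exitueruetukeu/: /t/ is a voiceless stop between vowels /i/ and /u/, so it voices to [d]. /t/ is a voiceless stop between vowels /e/ and /u/, so it voices to [d]. /k/ is a voiceless stop between vowels /u/ and /e/, so it voices to [g]. → [exidueruedugeu].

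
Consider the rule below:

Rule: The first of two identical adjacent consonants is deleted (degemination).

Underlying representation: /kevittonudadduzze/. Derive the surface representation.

kevitonudaduze

/tt/ is a geminate; the first /t/ deletes.
/dd/ is a geminate; the first /d/ deletes.
/zz/ is a geminate; the first /z/ deletes.
The other instances of /k/, /v/, /t/, /n/, /d/, /z/ do not occur in the required environment and remain unchanged.
Surface form: [kevitonudaduze].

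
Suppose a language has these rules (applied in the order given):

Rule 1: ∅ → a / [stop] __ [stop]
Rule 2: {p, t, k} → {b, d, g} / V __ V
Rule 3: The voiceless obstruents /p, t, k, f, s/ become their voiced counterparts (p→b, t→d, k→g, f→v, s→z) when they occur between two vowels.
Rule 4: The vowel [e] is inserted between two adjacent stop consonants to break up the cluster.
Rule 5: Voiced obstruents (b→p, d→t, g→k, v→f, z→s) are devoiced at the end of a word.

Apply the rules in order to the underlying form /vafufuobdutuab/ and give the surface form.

vavuvuobaduduap

Rule 1 (stop-cluster a-epenthesis): /b/ and /d/ form a stop–stop cluster, so [a] is inserted between them. /vafufuobdutuab/ → vafufuobadutuab.
Rule 2 (intervocalic voicing): /t/ is a voiceless stop between vowels /u/ and /u/, so it voices to [d]. /vafufuobadutuab/ → vafufuobaduduab.
Rule 3 (intervocalic voicing): /f/ is a voiceless obstruent between vowels /a/ and /u/, so it voices to [v]. /f/ is a voiceless obstruent between vowels /u/ and /u/, so it voices to [v]. /vafufuobaduduab/ → vavuvuobaduduab.
Rule 4 (stop-cluster e-epenthesis): no segment meets the environment; /vavuvuobaduduab/ is unchanged.
Rule 5 (final devoicing): /b/ is a voiced obstruent in word-final position, so it devoices to [p]. /vavuvuobaduduab/ → vavuvuobaduduap.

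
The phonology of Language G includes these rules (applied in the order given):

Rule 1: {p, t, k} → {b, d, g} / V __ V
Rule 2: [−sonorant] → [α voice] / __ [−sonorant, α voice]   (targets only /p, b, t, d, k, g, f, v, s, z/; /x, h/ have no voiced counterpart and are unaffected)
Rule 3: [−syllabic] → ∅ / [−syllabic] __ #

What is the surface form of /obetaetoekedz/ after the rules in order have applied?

Rule 1 (intervocalic voicing): /t/ is a voiceless stop between vowels /e/ and /a/, so it voices to [d]. /t/ is a voiceless stop between vowels /e/ and /o/, so it voices to [d]. /k/ is a voiceless stop between vowels /e/ and /e/, so it voices to [g]. /obetaetoekedz/ → obedaedoegedz.
Rule 2 (regressive voicing assimilation): no segment meets the environment; /obedaedoegedz/ is unchanged.
Rule 3 (final cluster simplification): /z/ is the second consonant of a word-final cluster /dz/, so it deletes. /obedaedoegedz/ → obedaedoeged.

obedaedoeged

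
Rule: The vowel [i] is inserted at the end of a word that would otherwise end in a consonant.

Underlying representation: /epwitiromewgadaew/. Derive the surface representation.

epwitiromewgadaewi

the form ends in the consonant /w/, so [i] is inserted word-finally.
Surface form: [epwitiromewgadaewi].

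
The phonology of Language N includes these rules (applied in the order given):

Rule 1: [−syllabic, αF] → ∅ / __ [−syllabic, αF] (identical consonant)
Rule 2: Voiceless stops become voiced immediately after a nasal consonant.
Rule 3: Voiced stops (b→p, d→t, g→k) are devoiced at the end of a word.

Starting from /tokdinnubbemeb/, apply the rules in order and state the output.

Rule 1 (degemination): /nn/ is a geminate; the first /n/ deletes. /bb/ is a geminate; the first /b/ deletes. /tokdinnubbemeb/ → tokdinubemeb.
Rule 2 (post-nasal voicing): no segment meets the environment; /tokdinubemeb/ is unchanged.
Rule 3 (final devoicing): /b/ is a voiced stop in word-final position, so it devoices to [p]. /tokdinubemeb/ → tokdinubemep.

tokdinubemep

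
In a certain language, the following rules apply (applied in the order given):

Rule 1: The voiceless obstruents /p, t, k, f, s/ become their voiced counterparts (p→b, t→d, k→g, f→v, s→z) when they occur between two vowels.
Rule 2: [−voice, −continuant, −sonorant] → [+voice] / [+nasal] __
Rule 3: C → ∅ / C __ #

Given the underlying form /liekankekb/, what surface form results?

Rule 1 (intervocalic voicing): /k/ is a voiceless obstruent between vowels /e/ and /a/, so it voices to [g]. /liekankekb/ → liegankekb.
Rule 2 (post-nasal voicing): /k/ is a voiceless stop immediately after the nasal /n/, so it voices to [g]. /liegankekb/ → liegangekb.
Rule 3 (final cluster simplification): /b/ is the second consonant of a word-final cluster /kb/, so it deletes. /liegangekb/ → liegangek.

liegangek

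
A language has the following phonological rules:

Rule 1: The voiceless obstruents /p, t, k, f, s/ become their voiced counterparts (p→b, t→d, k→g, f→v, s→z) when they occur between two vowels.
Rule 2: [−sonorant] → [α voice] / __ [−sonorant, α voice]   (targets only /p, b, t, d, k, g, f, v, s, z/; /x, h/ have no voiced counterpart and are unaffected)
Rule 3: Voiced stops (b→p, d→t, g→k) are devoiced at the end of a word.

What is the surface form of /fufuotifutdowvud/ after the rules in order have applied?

fuvuodivuddowvut

Rule 1 (intervocalic voicing): /f/ is a voiceless obstruent between vowels /u/ and /u/, so it voices to [v]. /t/ is a voiceless obstruent between vowels /o/ and /i/, so it voices to [d]. /f/ is a voiceless obstruent between vowels /i/ and /u/, so it voices to [v]. /fufuotifutdowvud/ → fuvuodivutdowvud.
Rule 2 (regressive voicing assimilation): /t/ precedes the voiced obstruent /d/, so it voices to [d] by assimilation. /fuvuodivutdowvud/ → fuvuodivuddowvud.
Rule 3 (final devoicing): /d/ is a voiced stop in word-final position, so it devoices to [t]. /fuvuodivuddowvud/ → fuvuodivuddowvut.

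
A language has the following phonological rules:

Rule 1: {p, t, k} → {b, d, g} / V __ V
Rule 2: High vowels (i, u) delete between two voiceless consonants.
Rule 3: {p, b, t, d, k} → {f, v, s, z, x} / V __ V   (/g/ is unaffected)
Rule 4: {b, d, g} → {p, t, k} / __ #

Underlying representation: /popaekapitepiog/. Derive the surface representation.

povaegavizeviok

Rule 1 (intervocalic voicing): /p/ is a voiceless stop between vowels /o/ and /a/, so it voices to [b]. /k/ is a voiceless stop between vowels /e/ and /a/, so it voices to [g]. /p/ is a voiceless stop between vowels /a/ and /i/, so it voices to [b]. /t/ is a voiceless stop between vowels /i/ and /e/, so it voices to [d]. /p/ is a voiceless stop between vowels /e/ and /i/, so it voices to [b]. /popaekapitepiog/ → pobaegabidebiog.
Rule 2 (high vowel syncope): no segment meets the environment; /pobaegabidebiog/ is unchanged.
Rule 3 (intervocalic spirantization): /b/ is a stop between vowels /o/ and /a/, so it spirantizes to the fricative [v]. /b/ is a stop between vowels /a/ and /i/, so it spirantizes to the fricative [v]. /d/ is a stop between vowels /i/ and /e/, so it spirantizes to the fricative [z]. /b/ is a stop between vowels /e/ and /i/, so it spirantizes to the fricative [v]. /pobaegabidebiog/ → povaegavizeviog.
Rule 4 (final devoicing): /g/ is a voiced stop in word-final position, so it devoices to [k]. /povaegavizeviog/ → povaegavizeviok.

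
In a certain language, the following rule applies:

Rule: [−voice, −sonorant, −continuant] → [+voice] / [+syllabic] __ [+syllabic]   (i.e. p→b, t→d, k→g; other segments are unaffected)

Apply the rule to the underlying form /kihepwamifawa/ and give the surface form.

kihepwamifawa

No segment of /kihepwamifawa/ meets the structural description of the rule, so the form surfaces unchanged.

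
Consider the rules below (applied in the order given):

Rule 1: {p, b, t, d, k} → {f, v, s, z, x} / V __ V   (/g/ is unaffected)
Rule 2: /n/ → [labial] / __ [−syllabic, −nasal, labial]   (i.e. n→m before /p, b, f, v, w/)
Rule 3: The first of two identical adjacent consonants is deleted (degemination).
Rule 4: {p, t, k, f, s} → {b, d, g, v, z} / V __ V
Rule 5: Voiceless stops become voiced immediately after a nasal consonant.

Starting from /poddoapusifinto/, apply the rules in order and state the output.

podoavuzivindo

Rule 1 (intervocalic spirantization): /p/ is a stop between vowels /a/ and /u/, so it spirantizes to the fricative [f]. /poddoapusifinto/ → poddoafusifinto.
Rule 2 (nasal place assimilation): no segment meets the environment; /poddoafusifinto/ is unchanged.
Rule 3 (degemination): /dd/ is a geminate; the first /d/ deletes. /poddoafusifinto/ → podoafusifinto.
Rule 4 (intervocalic voicing): /f/ is a voiceless obstruent between vowels /a/ and /u/, so it voices to [v]. /s/ is a voiceless obstruent between vowels /u/ and /i/, so it voices to [z]. /f/ is a voiceless obstruent between vowels /i/ and /i/, so it voices to [v]. /podoafusifinto/ → podoavuzivinto.
Rule 5 (post-nasal voicing): /t/ is a voiceless stop immediately after the nasal /n/, so it voices to [d]. /podoavuzivinto/ → podoavuzivindo.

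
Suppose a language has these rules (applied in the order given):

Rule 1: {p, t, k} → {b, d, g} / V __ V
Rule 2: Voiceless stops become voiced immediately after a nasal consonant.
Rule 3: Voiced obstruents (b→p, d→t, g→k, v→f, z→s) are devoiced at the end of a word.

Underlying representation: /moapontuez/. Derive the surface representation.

moabondues

Rule 1 (intervocalic voicing): /p/ is a voiceless stop between vowels /a/ and /o/, so it voices to [b]. /moapontuez/ → moabontuez.
Rule 2 (post-nasal voicing): /t/ is a voiceless stop immediately after the nasal /n/, so it voices to [d]. /moabontuez/ → moabonduez.
Rule 3 (final devoicing): /z/ is a voiced obstruent in word-final position, so it devoices to [s]. /moabonduez/ → moabondues.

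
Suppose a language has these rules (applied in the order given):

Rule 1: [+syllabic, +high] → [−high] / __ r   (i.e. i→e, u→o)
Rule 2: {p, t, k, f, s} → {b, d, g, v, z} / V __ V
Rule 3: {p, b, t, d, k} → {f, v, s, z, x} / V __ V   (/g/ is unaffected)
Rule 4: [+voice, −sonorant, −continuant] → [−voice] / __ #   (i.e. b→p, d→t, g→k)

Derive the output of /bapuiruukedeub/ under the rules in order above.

Rule 1 (pre-rhotic lowering): /i/ is a high vowel immediately before /r/, so it lowers to [e]. /bapuiruukedeub/ → bapueruukedeub.
Rule 2 (intervocalic voicing): /p/ is a voiceless obstruent between vowels /a/ and /u/, so it voices to [b]. /k/ is a voiceless obstruent between vowels /u/ and /e/, so it voices to [g]. /bapueruukedeub/ → babueruugedeub.
Rule 3 (intervocalic spirantization): /b/ is a stop between vowels /a/ and /u/, so it spirantizes to the fricative [v]. /d/ is a stop between vowels /e/ and /e/, so it spirantizes to the fricative [z]. /babueruugedeub/ → bavueruugezeub.
Rule 4 (final devoicing): /b/ is a voiced stop in word-final position, so it devoices to [p]. /bavueruugezeub/ → bavueruugezeup.

bavueruugezeup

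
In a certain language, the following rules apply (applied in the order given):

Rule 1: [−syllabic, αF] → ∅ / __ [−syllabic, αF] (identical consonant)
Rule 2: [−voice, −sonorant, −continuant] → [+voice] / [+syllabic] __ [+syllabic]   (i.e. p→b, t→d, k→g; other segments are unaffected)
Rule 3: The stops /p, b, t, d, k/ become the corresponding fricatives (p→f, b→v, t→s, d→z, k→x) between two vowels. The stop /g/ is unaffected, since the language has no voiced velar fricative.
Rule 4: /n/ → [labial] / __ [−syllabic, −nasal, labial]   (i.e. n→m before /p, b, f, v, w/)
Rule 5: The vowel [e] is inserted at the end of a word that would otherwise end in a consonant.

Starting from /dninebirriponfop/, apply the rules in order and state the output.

dninevirivomfope

Rule 1 (degemination): /rr/ is a geminate; the first /r/ deletes. /dninebirriponfop/ → dninebiriponfop.
Rule 2 (intervocalic voicing): /p/ is a voiceless stop between vowels /i/ and /o/, so it voices to [b]. /dninebiriponfop/ → dninebiribonfop.
Rule 3 (intervocalic spirantization): /b/ is a stop between vowels /e/ and /i/, so it spirantizes to the fricative [v]. /b/ is a stop between vowels /i/ and /o/, so it spirantizes to the fricative [v]. /dninebiribonfop/ → dninevirivonfop.
Rule 4 (nasal place assimilation): /n/ precedes the labial consonant /f/, so it assimilates in place to [m]. /dninevirivonfop/ → dninevirivomfop.
Rule 5 (final e-epenthesis): the form ends in the consonant /p/, so [e] is inserted word-finally. /dninevirivomfop/ → dninevirivomfope.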